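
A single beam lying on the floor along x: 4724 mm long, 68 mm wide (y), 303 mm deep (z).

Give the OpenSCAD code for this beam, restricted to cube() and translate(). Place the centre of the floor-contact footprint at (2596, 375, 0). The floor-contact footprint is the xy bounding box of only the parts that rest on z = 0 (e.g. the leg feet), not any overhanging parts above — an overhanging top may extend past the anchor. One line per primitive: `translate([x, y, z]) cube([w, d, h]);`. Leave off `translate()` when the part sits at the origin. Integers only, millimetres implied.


translate([234, 341, 0]) cube([4724, 68, 303]);


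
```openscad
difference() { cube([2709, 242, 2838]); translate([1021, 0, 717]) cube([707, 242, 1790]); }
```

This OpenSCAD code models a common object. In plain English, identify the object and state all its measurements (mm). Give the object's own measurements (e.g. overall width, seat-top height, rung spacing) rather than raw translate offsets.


A wall 2709 mm long (x), 242 mm thick (y), 2838 mm tall, with a rectangular window opening cut through it. The opening is 707 mm wide and 1790 mm tall; its sill is at z = 717 mm and its near (−x) edge is 1021 mm from the wall's −x end. The opening passes through the full wall thickness.


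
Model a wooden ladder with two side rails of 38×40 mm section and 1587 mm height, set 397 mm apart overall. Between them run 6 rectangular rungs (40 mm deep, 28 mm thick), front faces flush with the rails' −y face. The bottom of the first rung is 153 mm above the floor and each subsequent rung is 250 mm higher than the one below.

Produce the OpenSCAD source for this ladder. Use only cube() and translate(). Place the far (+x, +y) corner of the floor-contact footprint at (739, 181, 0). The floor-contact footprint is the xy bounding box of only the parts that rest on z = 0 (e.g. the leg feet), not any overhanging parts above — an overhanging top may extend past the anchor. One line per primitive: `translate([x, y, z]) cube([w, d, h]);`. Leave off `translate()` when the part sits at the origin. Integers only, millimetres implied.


// rung span = 397 - 2*38 = 321
// rung[k] z = 153 + k*250
translate([342, 141, 0]) cube([38, 40, 1587]);
translate([701, 141, 0]) cube([38, 40, 1587]);
translate([380, 141, 153]) cube([321, 40, 28]);
translate([380, 141, 403]) cube([321, 40, 28]);
translate([380, 141, 653]) cube([321, 40, 28]);
translate([380, 141, 903]) cube([321, 40, 28]);
translate([380, 141, 1153]) cube([321, 40, 28]);
translate([380, 141, 1403]) cube([321, 40, 28]);


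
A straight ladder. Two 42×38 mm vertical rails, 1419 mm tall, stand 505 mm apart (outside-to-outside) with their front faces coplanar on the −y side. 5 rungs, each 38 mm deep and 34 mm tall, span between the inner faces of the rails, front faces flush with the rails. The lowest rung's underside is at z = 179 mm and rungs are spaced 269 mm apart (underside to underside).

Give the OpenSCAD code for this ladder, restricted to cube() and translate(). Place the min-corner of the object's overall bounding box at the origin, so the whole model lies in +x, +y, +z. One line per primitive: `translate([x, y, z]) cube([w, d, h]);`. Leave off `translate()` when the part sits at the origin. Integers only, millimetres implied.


cube([42, 38, 1419]);
translate([463, 0, 0]) cube([42, 38, 1419]);
translate([42, 0, 179]) cube([421, 38, 34]);
translate([42, 0, 448]) cube([421, 38, 34]);
translate([42, 0, 717]) cube([421, 38, 34]);
translate([42, 0, 986]) cube([421, 38, 34]);
translate([42, 0, 1255]) cube([421, 38, 34]);


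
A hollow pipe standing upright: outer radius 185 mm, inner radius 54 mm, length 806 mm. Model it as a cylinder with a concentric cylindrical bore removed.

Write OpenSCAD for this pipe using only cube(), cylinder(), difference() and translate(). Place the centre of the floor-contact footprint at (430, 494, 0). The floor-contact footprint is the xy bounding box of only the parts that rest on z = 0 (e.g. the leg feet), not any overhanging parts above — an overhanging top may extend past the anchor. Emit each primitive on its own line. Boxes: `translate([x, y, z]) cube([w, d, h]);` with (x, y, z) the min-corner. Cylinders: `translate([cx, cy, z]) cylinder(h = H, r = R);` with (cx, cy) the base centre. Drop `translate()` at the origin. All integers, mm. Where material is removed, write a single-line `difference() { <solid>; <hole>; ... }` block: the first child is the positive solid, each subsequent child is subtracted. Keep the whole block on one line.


difference() { translate([430, 494, 0]) cylinder(h = 806, r = 185); translate([430, 494, 0]) cylinder(h = 806, r = 54); }


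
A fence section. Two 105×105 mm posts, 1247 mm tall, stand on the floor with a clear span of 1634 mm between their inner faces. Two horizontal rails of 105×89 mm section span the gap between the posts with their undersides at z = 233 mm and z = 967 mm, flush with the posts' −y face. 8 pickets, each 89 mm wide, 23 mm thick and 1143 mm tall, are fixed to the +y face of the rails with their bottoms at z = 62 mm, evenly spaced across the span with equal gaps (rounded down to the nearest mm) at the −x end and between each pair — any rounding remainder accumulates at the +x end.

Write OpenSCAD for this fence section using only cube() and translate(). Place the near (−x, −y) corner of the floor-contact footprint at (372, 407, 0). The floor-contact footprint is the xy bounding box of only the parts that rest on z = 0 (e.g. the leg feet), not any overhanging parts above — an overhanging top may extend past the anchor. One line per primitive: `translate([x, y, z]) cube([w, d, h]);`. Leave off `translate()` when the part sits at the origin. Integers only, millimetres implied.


translate([372, 407, 0]) cube([105, 105, 1247]);
translate([2111, 407, 0]) cube([105, 105, 1247]);
translate([477, 407, 233]) cube([1634, 105, 89]);
translate([477, 407, 967]) cube([1634, 105, 89]);
translate([579, 512, 62]) cube([89, 23, 1143]);
translate([770, 512, 62]) cube([89, 23, 1143]);
translate([961, 512, 62]) cube([89, 23, 1143]);
translate([1152, 512, 62]) cube([89, 23, 1143]);
translate([1343, 512, 62]) cube([89, 23, 1143]);
translate([1534, 512, 62]) cube([89, 23, 1143]);
translate([1725, 512, 62]) cube([89, 23, 1143]);
translate([1916, 512, 62]) cube([89, 23, 1143]);


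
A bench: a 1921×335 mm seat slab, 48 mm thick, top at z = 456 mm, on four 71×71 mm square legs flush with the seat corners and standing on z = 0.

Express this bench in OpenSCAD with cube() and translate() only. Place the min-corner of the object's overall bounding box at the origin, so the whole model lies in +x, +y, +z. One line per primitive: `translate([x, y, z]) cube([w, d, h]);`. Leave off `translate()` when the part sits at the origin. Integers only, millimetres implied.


// leg_h = 456 − 48 = 408
translate([0, 0, 408]) cube([1921, 335, 48]);
cube([71, 71, 408]);
translate([0, 264, 0]) cube([71, 71, 408]);
translate([1850, 0, 0]) cube([71, 71, 408]);
translate([1850, 264, 0]) cube([71, 71, 408]);


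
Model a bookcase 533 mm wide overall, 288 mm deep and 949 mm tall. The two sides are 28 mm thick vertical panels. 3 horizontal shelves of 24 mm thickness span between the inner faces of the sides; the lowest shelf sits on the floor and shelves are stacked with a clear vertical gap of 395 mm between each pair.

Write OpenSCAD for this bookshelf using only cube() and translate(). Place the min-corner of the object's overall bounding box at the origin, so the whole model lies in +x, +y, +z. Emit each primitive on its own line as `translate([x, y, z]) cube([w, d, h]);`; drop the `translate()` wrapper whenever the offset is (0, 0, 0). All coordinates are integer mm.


cube([28, 288, 949]);
translate([505, 0, 0]) cube([28, 288, 949]);
translate([28, 0, 0]) cube([477, 288, 24]);
translate([28, 0, 419]) cube([477, 288, 24]);
translate([28, 0, 838]) cube([477, 288, 24]);


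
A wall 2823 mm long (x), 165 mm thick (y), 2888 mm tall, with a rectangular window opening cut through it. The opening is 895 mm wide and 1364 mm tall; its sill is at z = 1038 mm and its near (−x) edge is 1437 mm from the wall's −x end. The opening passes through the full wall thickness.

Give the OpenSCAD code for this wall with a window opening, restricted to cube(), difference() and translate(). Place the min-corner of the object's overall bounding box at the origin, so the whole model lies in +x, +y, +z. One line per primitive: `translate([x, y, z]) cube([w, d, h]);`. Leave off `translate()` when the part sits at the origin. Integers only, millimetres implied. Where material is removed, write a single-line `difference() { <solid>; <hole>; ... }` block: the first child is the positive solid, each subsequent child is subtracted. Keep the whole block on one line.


difference() { cube([2823, 165, 2888]); translate([1437, 0, 1038]) cube([895, 165, 1364]); }


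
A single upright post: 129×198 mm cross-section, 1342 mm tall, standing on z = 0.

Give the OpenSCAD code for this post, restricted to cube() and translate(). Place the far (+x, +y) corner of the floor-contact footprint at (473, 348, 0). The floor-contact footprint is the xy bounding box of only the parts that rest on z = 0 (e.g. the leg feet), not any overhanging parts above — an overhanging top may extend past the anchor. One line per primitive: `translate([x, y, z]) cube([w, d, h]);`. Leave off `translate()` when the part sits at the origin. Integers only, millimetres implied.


translate([344, 150, 0]) cube([129, 198, 1342]);


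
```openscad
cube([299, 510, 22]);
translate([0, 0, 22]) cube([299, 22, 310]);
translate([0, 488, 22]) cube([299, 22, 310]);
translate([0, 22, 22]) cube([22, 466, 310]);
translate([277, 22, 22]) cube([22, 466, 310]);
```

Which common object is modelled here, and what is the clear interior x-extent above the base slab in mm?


An open box. The internal width is 255 mm.

A 299×510 base slab with four walls standing on it — an open box. The base is 299 mm wide and the walls are 22 mm thick, so the internal width is 299 − 2 × 22 = 255 mm.


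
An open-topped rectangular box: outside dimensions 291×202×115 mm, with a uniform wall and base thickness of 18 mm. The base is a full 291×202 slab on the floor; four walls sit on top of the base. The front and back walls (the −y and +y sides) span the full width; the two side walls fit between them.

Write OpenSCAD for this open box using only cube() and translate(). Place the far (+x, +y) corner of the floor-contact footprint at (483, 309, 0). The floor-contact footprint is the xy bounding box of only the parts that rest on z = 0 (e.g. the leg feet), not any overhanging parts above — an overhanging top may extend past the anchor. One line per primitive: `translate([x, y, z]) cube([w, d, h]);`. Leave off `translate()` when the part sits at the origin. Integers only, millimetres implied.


translate([192, 107, 0]) cube([291, 202, 18]);
translate([192, 107, 18]) cube([291, 18, 97]);
translate([192, 291, 18]) cube([291, 18, 97]);
translate([192, 125, 18]) cube([18, 166, 97]);
translate([465, 125, 18]) cube([18, 166, 97]);


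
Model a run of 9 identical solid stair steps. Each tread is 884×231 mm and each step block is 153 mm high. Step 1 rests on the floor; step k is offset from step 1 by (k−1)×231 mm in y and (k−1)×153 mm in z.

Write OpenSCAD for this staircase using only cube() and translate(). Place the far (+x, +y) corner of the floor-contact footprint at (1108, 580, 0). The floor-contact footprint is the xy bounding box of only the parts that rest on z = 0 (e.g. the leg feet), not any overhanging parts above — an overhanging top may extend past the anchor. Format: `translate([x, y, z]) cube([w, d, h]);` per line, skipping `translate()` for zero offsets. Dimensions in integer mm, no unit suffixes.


translate([224, 349, 0]) cube([884, 231, 153]);
translate([224, 580, 153]) cube([884, 231, 153]);
translate([224, 811, 306]) cube([884, 231, 153]);
translate([224, 1042, 459]) cube([884, 231, 153]);
translate([224, 1273, 612]) cube([884, 231, 153]);
translate([224, 1504, 765]) cube([884, 231, 153]);
translate([224, 1735, 918]) cube([884, 231, 153]);
translate([224, 1966, 1071]) cube([884, 231, 153]);
translate([224, 2197, 1224]) cube([884, 231, 153]);


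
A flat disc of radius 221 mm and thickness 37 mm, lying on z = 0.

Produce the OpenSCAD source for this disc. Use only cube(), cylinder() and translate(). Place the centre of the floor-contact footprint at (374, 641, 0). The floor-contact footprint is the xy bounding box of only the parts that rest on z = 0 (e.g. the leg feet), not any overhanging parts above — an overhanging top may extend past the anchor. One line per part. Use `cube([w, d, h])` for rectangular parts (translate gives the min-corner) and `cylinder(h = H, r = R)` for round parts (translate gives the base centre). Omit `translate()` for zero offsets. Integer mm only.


translate([374, 641, 0]) cylinder(h = 37, r = 221);


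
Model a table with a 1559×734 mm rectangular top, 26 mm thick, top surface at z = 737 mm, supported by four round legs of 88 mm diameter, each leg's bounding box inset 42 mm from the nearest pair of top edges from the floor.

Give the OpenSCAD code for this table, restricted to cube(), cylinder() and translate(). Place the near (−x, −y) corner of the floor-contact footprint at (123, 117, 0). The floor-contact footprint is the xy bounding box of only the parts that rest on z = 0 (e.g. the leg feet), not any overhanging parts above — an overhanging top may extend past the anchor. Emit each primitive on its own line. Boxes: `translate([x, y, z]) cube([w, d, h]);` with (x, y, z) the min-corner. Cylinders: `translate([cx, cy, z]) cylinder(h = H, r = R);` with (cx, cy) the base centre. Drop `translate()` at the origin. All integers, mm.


translate([81, 75, 711]) cube([1559, 734, 26]);
translate([167, 161, 0]) cylinder(h = 711, r = 44);
translate([1554, 161, 0]) cylinder(h = 711, r = 44);
translate([167, 723, 0]) cylinder(h = 711, r = 44);
translate([1554, 723, 0]) cylinder(h = 711, r = 44);


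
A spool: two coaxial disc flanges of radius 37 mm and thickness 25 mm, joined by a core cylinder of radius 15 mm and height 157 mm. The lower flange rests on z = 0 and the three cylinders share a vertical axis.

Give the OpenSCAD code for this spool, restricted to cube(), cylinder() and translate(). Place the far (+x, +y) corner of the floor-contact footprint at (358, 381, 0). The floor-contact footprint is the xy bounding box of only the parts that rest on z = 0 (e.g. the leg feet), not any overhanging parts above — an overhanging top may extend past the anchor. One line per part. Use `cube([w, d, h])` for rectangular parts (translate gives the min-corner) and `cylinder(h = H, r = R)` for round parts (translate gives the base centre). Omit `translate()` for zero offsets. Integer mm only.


translate([321, 344, 0]) cylinder(h = 25, r = 37);
translate([321, 344, 25]) cylinder(h = 157, r = 15);
translate([321, 344, 182]) cylinder(h = 25, r = 37);


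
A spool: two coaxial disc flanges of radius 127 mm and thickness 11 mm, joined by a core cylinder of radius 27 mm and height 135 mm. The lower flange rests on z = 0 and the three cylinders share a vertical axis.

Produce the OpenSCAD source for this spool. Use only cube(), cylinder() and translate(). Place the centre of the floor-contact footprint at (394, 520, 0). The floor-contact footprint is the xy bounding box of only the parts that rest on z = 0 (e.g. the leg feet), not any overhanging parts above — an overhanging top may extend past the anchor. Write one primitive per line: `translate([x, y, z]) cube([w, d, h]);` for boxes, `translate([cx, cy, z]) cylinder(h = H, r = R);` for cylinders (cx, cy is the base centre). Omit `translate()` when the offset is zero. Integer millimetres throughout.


translate([394, 520, 0]) cylinder(h = 11, r = 127);
translate([394, 520, 11]) cylinder(h = 135, r = 27);
translate([394, 520, 146]) cylinder(h = 11, r = 127);


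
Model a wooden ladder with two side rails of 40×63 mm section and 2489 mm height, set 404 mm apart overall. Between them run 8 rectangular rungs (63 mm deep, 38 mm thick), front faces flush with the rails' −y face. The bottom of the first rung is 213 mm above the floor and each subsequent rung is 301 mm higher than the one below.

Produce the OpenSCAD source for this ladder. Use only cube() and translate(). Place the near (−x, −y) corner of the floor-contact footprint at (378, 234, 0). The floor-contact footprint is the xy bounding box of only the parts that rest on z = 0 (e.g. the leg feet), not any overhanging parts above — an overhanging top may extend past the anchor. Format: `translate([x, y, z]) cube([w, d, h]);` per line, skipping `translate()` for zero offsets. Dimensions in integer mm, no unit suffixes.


translate([378, 234, 0]) cube([40, 63, 2489]);
translate([742, 234, 0]) cube([40, 63, 2489]);
translate([418, 234, 213]) cube([324, 63, 38]);
translate([418, 234, 514]) cube([324, 63, 38]);
translate([418, 234, 815]) cube([324, 63, 38]);
translate([418, 234, 1116]) cube([324, 63, 38]);
translate([418, 234, 1417]) cube([324, 63, 38]);
translate([418, 234, 1718]) cube([324, 63, 38]);
translate([418, 234, 2019]) cube([324, 63, 38]);
translate([418, 234, 2320]) cube([324, 63, 38]);


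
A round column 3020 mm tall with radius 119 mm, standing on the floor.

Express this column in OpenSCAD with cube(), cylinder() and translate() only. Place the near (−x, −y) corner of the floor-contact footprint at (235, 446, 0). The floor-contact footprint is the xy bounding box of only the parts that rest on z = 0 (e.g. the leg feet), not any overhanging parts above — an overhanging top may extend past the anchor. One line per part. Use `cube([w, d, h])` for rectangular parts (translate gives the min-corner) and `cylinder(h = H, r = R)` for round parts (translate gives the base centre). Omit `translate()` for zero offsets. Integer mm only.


translate([354, 565, 0]) cylinder(h = 3020, r = 119);


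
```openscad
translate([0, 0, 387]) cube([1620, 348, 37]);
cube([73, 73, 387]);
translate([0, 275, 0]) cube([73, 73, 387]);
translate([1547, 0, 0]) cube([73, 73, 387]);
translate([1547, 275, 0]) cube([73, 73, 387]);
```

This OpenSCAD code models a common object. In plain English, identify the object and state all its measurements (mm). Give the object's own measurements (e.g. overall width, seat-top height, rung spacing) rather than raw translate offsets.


A bench: a 1620×348 mm seat slab, 37 mm thick, top at z = 424 mm, on four 73×73 mm square legs flush with the seat corners and standing on z = 0.


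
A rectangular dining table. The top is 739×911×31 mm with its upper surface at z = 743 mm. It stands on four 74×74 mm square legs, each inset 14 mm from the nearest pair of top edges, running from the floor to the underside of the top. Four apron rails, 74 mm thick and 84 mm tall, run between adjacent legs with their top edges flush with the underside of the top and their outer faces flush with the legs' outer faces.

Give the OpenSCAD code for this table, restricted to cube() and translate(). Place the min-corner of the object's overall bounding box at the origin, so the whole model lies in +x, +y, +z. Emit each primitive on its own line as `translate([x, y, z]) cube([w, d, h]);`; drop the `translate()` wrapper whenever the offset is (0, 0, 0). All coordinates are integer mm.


// leg_h = 743 - 31 = 712
// apron z = 712 - 84 = 628
translate([0, 0, 712]) cube([739, 911, 31]);
translate([14, 14, 0]) cube([74, 74, 712]);
translate([651, 14, 0]) cube([74, 74, 712]);
translate([14, 823, 0]) cube([74, 74, 712]);
translate([651, 823, 0]) cube([74, 74, 712]);
translate([88, 14, 628]) cube([563, 74, 84]);
translate([88, 823, 628]) cube([563, 74, 84]);
translate([14, 88, 628]) cube([74, 735, 84]);
translate([651, 88, 628]) cube([74, 735, 84]);


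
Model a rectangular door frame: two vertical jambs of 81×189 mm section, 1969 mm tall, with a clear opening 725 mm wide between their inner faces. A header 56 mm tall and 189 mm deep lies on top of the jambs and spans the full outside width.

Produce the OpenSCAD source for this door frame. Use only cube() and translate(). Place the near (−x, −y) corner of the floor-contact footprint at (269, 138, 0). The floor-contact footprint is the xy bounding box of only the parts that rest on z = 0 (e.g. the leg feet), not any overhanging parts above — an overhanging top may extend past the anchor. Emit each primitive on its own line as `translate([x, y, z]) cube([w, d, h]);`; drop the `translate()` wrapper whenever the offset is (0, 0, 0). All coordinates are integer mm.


translate([269, 138, 0]) cube([81, 189, 1969]);
translate([1075, 138, 0]) cube([81, 189, 1969]);
translate([269, 138, 1969]) cube([887, 189, 56]);


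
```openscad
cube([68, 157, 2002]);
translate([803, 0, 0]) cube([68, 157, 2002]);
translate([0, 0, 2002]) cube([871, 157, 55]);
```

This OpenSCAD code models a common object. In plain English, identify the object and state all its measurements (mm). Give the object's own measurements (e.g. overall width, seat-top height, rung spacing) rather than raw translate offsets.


A door frame. The clear opening is 735 mm wide and 2002 mm high. Two 68 mm wide jambs, 157 mm deep, stand either side of the opening from the floor to the top of the opening. A 55 mm thick head sits across the top of both jambs, spanning the full outside width of the frame.


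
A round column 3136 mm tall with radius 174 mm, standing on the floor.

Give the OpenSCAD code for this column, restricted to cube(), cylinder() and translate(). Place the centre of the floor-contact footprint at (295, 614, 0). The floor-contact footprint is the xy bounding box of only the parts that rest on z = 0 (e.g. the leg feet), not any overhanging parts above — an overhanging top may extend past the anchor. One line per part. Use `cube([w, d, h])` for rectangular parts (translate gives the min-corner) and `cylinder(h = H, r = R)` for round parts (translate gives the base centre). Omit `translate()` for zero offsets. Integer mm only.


translate([295, 614, 0]) cylinder(h = 3136, r = 174);


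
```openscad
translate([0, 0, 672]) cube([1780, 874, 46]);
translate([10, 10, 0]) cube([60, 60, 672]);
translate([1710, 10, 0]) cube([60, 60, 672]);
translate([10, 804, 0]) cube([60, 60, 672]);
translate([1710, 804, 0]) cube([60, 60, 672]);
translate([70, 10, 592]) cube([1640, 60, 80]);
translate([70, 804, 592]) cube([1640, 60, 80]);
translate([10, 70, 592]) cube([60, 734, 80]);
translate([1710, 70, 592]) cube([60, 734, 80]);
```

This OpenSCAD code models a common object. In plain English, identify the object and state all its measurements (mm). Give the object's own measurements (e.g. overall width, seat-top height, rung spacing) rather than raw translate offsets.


A rectangular dining table. The top is 1780×874×46 mm with its upper surface at z = 718 mm. It stands on four 60×60 mm square legs, each inset 10 mm from the nearest pair of top edges, running from the floor to the underside of the top. Four apron rails, 60 mm thick and 80 mm tall, run between adjacent legs with their top edges flush with the underside of the top and their outer faces flush with the legs' outer faces.


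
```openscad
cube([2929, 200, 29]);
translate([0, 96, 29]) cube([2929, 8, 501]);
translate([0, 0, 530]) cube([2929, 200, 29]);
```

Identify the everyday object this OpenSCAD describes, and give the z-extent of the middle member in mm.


An I-beam. The web height is 501 mm.

Two wide flanges with a thin centred web — an I-beam. Overall 559 mm minus two 29 mm flanges gives a web of 559 − 2·29 = 501 mm.


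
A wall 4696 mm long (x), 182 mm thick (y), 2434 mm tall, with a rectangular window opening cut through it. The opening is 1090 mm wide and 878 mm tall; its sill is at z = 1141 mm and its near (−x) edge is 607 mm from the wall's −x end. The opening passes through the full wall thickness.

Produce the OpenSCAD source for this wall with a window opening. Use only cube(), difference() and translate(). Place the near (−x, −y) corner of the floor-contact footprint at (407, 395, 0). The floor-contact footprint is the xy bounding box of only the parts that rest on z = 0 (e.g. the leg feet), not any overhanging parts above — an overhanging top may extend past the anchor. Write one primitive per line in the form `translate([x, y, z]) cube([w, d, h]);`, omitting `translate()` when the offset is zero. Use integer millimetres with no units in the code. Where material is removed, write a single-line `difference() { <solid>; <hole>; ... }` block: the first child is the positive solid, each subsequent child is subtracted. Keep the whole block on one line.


difference() { translate([407, 395, 0]) cube([4696, 182, 2434]); translate([1014, 395, 1141]) cube([1090, 182, 878]); }


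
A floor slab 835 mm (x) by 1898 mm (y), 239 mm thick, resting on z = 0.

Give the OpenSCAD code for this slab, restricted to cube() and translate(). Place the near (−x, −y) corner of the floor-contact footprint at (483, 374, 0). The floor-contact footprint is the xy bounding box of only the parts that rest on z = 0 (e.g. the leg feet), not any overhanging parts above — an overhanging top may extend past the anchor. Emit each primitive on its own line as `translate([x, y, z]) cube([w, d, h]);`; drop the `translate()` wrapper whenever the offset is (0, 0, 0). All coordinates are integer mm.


translate([483, 374, 0]) cube([835, 1898, 239]);


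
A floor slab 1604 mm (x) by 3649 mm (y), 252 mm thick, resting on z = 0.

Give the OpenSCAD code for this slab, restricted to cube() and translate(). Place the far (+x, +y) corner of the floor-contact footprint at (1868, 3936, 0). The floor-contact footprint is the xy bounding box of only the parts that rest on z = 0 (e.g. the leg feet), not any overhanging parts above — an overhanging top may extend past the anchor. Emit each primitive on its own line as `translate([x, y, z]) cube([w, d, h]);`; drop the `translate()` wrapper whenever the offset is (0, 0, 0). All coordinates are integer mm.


translate([264, 287, 0]) cube([1604, 3649, 252]);


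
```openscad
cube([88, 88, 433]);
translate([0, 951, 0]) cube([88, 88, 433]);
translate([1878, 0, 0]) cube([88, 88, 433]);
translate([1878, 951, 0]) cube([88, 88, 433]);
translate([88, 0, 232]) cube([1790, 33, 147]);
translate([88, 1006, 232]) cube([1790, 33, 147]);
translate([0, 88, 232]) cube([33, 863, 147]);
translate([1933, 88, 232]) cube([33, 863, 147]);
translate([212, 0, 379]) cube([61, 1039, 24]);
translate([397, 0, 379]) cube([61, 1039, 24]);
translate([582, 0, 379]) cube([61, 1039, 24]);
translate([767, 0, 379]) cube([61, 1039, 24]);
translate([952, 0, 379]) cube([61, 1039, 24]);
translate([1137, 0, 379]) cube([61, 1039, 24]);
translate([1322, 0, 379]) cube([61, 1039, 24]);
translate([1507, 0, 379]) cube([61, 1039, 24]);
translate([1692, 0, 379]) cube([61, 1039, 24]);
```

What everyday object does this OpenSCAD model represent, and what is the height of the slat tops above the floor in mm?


A bed frame. The slat-top height is 403 mm.

Four posts, four rails, and a row of slats — a bed frame. Slats sit on the rails at z = 232 + 147 = 379; with slat thickness 24, the top is 403 mm.


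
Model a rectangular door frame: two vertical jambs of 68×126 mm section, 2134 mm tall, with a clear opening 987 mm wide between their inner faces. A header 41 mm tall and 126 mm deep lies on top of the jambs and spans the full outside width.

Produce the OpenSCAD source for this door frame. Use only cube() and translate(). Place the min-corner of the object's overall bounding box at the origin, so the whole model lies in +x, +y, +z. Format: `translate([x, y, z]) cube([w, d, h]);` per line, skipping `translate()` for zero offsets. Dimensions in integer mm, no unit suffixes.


cube([68, 126, 2134]);
translate([1055, 0, 0]) cube([68, 126, 2134]);
translate([0, 0, 2134]) cube([1123, 126, 41]);


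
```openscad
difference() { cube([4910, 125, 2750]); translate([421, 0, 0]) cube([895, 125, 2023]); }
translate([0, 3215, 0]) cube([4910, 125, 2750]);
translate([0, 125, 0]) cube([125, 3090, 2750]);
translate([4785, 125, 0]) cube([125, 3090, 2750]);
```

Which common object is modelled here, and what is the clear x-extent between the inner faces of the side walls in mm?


A single room. The interior width is 4660 mm.

Four walls enclosing a rectangle with a door in the front wall — a room. Outside width 4910 minus two 125 mm walls gives 4660 mm.


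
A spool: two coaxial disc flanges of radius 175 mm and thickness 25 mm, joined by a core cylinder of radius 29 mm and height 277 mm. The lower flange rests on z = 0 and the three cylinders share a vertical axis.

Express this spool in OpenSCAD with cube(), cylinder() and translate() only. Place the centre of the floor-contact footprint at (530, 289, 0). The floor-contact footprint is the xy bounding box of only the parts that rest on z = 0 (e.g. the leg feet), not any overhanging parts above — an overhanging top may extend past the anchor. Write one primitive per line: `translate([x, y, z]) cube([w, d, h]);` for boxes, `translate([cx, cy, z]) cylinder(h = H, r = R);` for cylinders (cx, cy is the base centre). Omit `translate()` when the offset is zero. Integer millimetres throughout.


translate([530, 289, 0]) cylinder(h = 25, r = 175);
translate([530, 289, 25]) cylinder(h = 277, r = 29);
translate([530, 289, 302]) cylinder(h = 25, r = 175);


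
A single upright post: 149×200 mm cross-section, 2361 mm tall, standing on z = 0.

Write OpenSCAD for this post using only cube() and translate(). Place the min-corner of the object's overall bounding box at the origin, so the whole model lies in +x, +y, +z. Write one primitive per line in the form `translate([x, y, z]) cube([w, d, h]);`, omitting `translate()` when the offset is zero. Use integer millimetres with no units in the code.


cube([149, 200, 2361]);


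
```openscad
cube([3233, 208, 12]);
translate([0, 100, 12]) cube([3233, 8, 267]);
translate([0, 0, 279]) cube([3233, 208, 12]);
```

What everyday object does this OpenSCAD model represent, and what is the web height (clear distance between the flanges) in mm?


An I-beam. The web height is 267 mm.

Two wide flanges with a thin centred web — an I-beam. Overall 291 mm minus two 12 mm flanges gives a web of 291 − 2·12 = 267 mm.


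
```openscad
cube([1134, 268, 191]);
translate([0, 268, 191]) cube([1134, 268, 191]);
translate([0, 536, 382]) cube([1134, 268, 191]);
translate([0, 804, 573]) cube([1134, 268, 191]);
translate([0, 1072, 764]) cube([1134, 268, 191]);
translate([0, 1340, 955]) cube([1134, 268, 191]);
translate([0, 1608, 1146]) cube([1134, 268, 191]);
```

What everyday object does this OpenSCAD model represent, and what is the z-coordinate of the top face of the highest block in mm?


A staircase. The total rise is 1337 mm.

7 identical blocks, each offset up and back from the previous — a staircase. Each step is 191 mm tall and there are 7 of them, so the total rise is 7 × 191 = 1337 mm.


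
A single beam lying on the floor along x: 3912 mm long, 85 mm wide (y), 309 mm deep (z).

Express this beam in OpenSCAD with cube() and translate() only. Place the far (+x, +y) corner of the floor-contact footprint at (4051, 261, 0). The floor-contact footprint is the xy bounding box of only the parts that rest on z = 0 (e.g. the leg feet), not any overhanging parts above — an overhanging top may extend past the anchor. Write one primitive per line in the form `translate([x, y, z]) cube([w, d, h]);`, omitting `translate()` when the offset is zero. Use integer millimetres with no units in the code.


translate([139, 176, 0]) cube([3912, 85, 309]);


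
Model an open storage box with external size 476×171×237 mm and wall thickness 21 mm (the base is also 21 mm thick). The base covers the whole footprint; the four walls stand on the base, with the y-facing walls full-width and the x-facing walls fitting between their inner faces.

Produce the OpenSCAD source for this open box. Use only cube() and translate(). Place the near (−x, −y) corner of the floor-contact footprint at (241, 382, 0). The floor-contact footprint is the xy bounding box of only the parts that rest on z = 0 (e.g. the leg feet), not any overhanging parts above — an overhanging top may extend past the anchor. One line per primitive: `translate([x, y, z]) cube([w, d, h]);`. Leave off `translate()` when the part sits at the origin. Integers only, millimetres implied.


translate([241, 382, 0]) cube([476, 171, 21]);
translate([241, 382, 21]) cube([476, 21, 216]);
translate([241, 532, 21]) cube([476, 21, 216]);
translate([241, 403, 21]) cube([21, 129, 216]);
translate([696, 403, 21]) cube([21, 129, 216]);


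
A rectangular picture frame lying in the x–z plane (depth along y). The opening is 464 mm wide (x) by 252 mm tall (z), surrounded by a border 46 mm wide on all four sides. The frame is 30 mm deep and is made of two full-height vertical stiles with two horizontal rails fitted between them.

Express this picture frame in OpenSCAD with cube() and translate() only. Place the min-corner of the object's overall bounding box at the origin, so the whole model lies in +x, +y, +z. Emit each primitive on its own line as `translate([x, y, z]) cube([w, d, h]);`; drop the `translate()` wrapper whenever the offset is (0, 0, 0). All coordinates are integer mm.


cube([46, 30, 344]);
translate([510, 0, 0]) cube([46, 30, 344]);
translate([46, 0, 0]) cube([464, 30, 46]);
translate([46, 0, 298]) cube([464, 30, 46]);


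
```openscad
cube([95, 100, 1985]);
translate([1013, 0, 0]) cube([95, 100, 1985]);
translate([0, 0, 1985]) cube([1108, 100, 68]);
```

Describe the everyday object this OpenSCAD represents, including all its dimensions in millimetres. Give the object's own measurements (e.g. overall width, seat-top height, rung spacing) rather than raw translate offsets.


A door frame. The clear opening is 918 mm wide and 1985 mm high. Two 95 mm wide jambs, 100 mm deep, stand either side of the opening from the floor to the top of the opening. A 68 mm thick head sits across the top of both jambs, spanning the full outside width of the frame.


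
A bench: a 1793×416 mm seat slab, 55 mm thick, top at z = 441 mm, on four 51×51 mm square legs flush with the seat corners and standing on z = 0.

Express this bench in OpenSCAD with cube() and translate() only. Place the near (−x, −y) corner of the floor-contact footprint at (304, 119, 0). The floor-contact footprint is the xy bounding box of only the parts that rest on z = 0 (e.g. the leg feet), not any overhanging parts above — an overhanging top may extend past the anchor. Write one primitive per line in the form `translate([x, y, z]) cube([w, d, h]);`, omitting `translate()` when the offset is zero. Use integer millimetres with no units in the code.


translate([304, 119, 386]) cube([1793, 416, 55]);
translate([304, 119, 0]) cube([51, 51, 386]);
translate([304, 484, 0]) cube([51, 51, 386]);
translate([2046, 119, 0]) cube([51, 51, 386]);
translate([2046, 484, 0]) cube([51, 51, 386]);


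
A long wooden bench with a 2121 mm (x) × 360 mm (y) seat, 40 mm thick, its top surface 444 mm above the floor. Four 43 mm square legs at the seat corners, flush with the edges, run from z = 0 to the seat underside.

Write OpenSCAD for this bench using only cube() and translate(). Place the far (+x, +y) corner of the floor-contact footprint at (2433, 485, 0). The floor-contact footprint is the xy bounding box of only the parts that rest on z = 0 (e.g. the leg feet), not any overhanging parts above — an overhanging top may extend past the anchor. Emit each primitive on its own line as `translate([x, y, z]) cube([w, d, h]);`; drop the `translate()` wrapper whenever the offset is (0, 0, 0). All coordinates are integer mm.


translate([312, 125, 404]) cube([2121, 360, 40]);
translate([312, 125, 0]) cube([43, 43, 404]);
translate([312, 442, 0]) cube([43, 43, 404]);
translate([2390, 125, 0]) cube([43, 43, 404]);
translate([2390, 442, 0]) cube([43, 43, 404]);


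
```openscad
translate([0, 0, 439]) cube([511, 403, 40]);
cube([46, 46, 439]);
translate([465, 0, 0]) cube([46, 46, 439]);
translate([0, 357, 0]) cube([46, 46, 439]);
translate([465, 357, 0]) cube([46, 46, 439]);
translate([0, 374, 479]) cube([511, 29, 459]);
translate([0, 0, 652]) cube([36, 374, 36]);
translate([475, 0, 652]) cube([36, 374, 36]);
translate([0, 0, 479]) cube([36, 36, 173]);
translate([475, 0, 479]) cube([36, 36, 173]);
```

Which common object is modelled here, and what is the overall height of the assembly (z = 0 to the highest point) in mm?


A chair. The overall height is 938 mm.

A slab on four corner posts with a tall panel at the back — a chair. The seat slab sits at z = 439 with thickness 40, and the 459 mm backrest starts at the seat top, so the overall height is 439 + 40 + 459 = 938 mm.


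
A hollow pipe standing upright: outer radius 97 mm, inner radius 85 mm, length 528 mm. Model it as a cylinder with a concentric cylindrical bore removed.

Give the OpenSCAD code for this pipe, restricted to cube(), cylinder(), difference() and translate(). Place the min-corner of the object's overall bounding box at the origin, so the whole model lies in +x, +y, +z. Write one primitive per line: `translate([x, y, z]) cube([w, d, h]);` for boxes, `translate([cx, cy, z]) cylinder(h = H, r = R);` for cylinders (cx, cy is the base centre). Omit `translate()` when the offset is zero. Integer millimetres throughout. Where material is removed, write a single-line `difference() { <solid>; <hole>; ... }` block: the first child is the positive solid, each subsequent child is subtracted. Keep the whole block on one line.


difference() { translate([97, 97, 0]) cylinder(h = 528, r = 97); translate([97, 97, 0]) cylinder(h = 528, r = 85); }


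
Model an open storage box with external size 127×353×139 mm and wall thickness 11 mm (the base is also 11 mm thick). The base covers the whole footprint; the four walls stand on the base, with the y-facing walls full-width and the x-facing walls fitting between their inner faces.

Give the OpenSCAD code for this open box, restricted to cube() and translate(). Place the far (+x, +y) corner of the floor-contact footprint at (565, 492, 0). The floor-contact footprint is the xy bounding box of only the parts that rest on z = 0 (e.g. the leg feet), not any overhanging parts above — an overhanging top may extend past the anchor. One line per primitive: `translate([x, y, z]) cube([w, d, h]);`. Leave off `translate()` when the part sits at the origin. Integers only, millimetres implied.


translate([438, 139, 0]) cube([127, 353, 11]);
translate([438, 139, 11]) cube([127, 11, 128]);
translate([438, 481, 11]) cube([127, 11, 128]);
translate([438, 150, 11]) cube([11, 331, 128]);
translate([554, 150, 11]) cube([11, 331, 128]);


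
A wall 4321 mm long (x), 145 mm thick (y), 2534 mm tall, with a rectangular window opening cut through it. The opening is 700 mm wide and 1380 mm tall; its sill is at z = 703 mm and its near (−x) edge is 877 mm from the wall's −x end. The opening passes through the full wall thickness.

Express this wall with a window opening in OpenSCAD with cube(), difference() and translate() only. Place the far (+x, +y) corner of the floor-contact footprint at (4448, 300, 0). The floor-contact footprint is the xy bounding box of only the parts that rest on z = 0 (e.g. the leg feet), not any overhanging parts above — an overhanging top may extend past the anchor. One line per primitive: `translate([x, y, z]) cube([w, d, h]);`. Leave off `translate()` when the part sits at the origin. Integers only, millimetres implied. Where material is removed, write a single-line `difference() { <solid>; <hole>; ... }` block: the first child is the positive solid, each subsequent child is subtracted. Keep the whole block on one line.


difference() { translate([127, 155, 0]) cube([4321, 145, 2534]); translate([1004, 155, 703]) cube([700, 145, 1380]); }


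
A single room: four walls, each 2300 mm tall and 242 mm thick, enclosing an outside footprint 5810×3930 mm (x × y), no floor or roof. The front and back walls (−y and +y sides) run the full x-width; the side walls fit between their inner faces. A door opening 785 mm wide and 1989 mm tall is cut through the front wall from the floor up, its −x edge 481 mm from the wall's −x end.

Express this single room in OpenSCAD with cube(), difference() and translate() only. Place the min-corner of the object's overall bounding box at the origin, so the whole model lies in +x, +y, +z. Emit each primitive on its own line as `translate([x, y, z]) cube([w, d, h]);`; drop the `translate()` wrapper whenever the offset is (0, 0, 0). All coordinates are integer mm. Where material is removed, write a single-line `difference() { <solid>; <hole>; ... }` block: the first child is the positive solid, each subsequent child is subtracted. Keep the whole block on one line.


difference() { cube([5810, 242, 2300]); translate([481, 0, 0]) cube([785, 242, 1989]); }
translate([0, 3688, 0]) cube([5810, 242, 2300]);
translate([0, 242, 0]) cube([242, 3446, 2300]);
translate([5568, 242, 0]) cube([242, 3446, 2300]);
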